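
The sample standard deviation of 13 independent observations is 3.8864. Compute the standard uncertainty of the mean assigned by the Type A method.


u_A = s / sqrt(n)
u_A = 3.8864 / sqrt(13)
u_A = 3.8864 / 3.6055513
u_A = 1.0779

1.0779


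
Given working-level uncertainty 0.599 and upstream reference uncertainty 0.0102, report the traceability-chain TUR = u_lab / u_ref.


TUR = u_lab / u_ref
= 0.599 / 0.0102
= 58.7255

58.7255


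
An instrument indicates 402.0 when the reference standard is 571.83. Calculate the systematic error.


Systematic error = measured - true
= 402.0 - 571.83
= -169.8300

-169.8300


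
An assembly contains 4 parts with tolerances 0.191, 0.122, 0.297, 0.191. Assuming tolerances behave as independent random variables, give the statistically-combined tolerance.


RSS = sqrt(0.191^2 + 0.122^2 + 0.297^2 + 0.191^2)
= sqrt(0.176055)
= 0.4196

0.4196


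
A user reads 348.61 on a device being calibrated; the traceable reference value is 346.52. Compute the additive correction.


Correction = standard - reading
= 346.52 - 348.61
= -2.0900

-2.0900


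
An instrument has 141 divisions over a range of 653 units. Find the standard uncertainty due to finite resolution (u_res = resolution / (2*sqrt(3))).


resolution = range / divisions
resolution = 653 / 141 = 4.6312057
u_res = resolution / (2*sqrt(3))
u_res = 4.6312057 / 3.4641016
u_res = 1.3369

1.3369


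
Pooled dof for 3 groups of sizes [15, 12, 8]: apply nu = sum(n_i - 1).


nu = sum_i (n_i - 1)
nu = ((15 - 1) + (12 - 1) + (8 - 1))
nu = 14 + 11 + 7
nu = 32

32


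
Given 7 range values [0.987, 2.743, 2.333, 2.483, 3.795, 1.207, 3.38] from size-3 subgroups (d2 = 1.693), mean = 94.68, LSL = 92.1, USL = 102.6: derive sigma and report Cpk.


R_bar = (0.987 + 2.743 + 2.333 + 2.483 + 3.795 + 1.207 + 3.38) / 7 = 2.4182857
sigma = R_bar / d2 = 2.4182857 / 1.693 = 1.4284027
Cp = (USL - LSL)/(6*sigma) = (102.6 - 92.1)/(6*1.4284027) = 1.2251
Cpu = (102.6 - 94.68)/(3*1.4284027) = 1.8482
Cpl = (94.68 - 92.1)/(3*1.4284027) = 0.6021
Cpk = min(Cpu, Cpl) = 0.6021

0.6021


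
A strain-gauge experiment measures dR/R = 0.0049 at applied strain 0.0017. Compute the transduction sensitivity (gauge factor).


GF = (dR/R) / epsilon
= 0.0049 / 0.0017
= 2.8824

2.8824


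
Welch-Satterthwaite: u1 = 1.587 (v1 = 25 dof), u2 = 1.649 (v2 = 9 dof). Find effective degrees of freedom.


uc = sqrt(u1^2 + u2^2) = sqrt(1.587^2 + 1.649^2) = 2.2886175
v_eff = uc^4 / (u1^4/v1 + u2^4/v2)
= 2.2886175^4 / (1.587^4/25 + 1.649^4/9)
= 27.434235 / 1.0752892
v_eff = 25.5134

25.5134


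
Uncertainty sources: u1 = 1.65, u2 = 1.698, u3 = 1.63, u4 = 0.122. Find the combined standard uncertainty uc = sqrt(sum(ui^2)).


uc = sqrt(1.65^2 + 1.698^2 + 1.63^2 + 0.122^2)
uc = sqrt(8.277488)
uc = 2.8771

2.8771


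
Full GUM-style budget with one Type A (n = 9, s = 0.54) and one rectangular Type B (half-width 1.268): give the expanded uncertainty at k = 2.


u_A = s / sqrt(n) = 0.54 / sqrt(9) = 0.18
u_B = half_width / sqrt(3) = 1.268 / sqrt(3) = 0.73208014
uc = sqrt(u_A^2 + u_B^2) = sqrt(0.18^2 + 0.73208014^2) = 0.75388416
U = k * uc = 2 * 0.75388416
U = 1.5078

1.5078


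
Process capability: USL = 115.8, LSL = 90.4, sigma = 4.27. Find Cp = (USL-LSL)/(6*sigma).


Cp = (USL - LSL) / (6 * sigma)
= (115.8 - 90.4) / (6 * 4.27)
= 25.4000 / 25.6200
= 0.9914

0.9914


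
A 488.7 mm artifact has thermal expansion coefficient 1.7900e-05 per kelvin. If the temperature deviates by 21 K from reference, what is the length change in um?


dL = L * alpha * dT
= 488.7 * 1.7900e-05 * 21
= 0.1837023 mm
dL_um = 0.1837023 * 1000 = 183.7023 um

183.7023


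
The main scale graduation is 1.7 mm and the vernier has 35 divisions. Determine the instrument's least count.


LC = MSD / n_div
= 1.7 / 35
= 0.0486

0.0486


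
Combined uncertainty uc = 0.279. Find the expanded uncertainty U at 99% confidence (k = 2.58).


U = k * uc
U = 2.58 * 0.279
U = 0.7198

0.7198


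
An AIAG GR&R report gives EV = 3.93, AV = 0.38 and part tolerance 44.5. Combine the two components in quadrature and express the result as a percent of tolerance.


GRR = sqrt(EV^2 + AV^2) = sqrt(3.93^2 + 0.38^2) = 3.9483288
%GRR = GRR / tol * 100 = 3.9483288 / 44.5 * 100
%GRR = 8.8726

8.8726


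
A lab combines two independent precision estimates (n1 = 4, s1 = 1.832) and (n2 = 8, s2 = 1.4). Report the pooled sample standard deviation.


s_p = sqrt(((n1-1)*s1^2 + (n2-1)*s2^2) / (n1+n2-2))
numerator = (4-1)*1.832^2 + (8-1)*1.4^2 = 10.068672 + 13.72 = 23.788672
denominator = 4 + 8 - 2 = 10
s_p^2 = 23.788672 / 10 = 2.3788672
s_p = sqrt(2.3788672) = 1.5424

1.5424


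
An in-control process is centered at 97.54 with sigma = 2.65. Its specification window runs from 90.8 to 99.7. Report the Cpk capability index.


Cpu = (USL - mean) / (3*sigma) = (99.7 - 97.54) / (3*2.65) = 0.2717
Cpl = (mean - LSL) / (3*sigma) = (97.54 - 90.8) / (3*2.65) = 0.8478
Cpk = min(Cpu, Cpl) = 0.2717

0.2717


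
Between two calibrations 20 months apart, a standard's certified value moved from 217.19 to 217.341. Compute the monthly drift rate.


rate = (v2 - v1) / months
= (217.341 - 217.19) / 20
= 0.1510 / 20
= 0.0076

0.0076


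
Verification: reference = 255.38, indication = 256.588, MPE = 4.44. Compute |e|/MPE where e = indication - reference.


e = indication - reference = 256.588 - 255.38 = 1.2080
|e| = 1.2080
ratio = |e| / MPE = 1.2080 / 4.44
ratio = 0.2721

0.2721


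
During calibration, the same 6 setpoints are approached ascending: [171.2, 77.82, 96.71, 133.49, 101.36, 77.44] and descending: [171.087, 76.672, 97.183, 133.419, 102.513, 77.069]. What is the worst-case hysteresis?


|171.2 - 171.087| = 0.1130
|77.82 - 76.672| = 1.1480
|96.71 - 97.183| = 0.4730
|133.49 - 133.419| = 0.0710
|101.36 - 102.513| = 1.1530
|77.44 - 77.069| = 0.3710
hysteresis = max(diffs) = 1.1530

1.1530


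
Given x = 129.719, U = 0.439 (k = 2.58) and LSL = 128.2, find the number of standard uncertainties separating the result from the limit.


u = U / k = 0.439 / 2.58 = 0.17015504
margin = |LSL - x| = |128.2 - 129.719| = 1.519
z = margin / u = 1.519 / 0.17015504
z = 8.9272

8.9272


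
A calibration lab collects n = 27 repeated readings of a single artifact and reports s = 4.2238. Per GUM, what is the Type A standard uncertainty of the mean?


u_A = s / sqrt(n)
u_A = 4.2238 / sqrt(27)
u_A = 4.2238 / 5.1961524
u_A = 0.8129

0.8129


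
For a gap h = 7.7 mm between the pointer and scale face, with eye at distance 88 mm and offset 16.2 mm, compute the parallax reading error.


error = h * offset / d
= 7.7 * 16.2 / 88
= 1.4175

1.4175


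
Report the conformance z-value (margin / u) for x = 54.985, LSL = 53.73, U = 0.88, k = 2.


u = U / k = 0.88 / 2 = 0.44
margin = |LSL - x| = |53.73 - 54.985| = 1.255
z = margin / u = 1.255 / 0.44
z = 2.8523

2.8523


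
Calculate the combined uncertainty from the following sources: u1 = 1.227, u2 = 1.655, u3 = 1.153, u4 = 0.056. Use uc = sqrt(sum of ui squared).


uc = sqrt(1.227^2 + 1.655^2 + 1.153^2 + 0.056^2)
uc = sqrt(5.577099)
uc = 2.3616

2.3616


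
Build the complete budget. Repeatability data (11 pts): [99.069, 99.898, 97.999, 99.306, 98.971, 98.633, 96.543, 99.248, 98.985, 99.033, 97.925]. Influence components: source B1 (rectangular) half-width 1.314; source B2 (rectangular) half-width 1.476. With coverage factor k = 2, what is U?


mean = (99.069 + 99.898 + 97.999 + 99.306 + 98.971 + 98.633 + 96.543 + 99.248 + 98.985 + 99.033 + 97.925) / 11 = 98.69181818
s = sqrt(sum((x - mean)^2)/(n-1)) = 0.90845405
u_A = s / sqrt(n) = 0.90845405 / sqrt(11) = 0.2739092
u_B1 = 1.314 / sqrt(3) = 0.75863825
u_B2 = 1.476 / sqrt(3) = 0.852169
uc = sqrt(0.2739092^2 + 0.75863825^2 + 0.852169^2) = 1.17335
U = k * uc = 2 * 1.17335
U = 2.3467

2.3467


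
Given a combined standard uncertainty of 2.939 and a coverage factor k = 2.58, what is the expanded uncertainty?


U = k * uc
U = 2.58 * 2.939
U = 7.5826

7.5826


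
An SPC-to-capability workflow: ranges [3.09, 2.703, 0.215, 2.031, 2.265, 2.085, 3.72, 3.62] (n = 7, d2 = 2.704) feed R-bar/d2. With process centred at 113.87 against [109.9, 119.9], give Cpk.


R_bar = (3.09 + 2.703 + 0.215 + 2.031 + 2.265 + 2.085 + 3.72 + 3.62) / 8 = 2.466125
sigma = R_bar / d2 = 2.466125 / 2.704 = 0.91202848
Cp = (USL - LSL)/(6*sigma) = (119.9 - 109.9)/(6*0.91202848) = 1.8274
Cpu = (119.9 - 113.87)/(3*0.91202848) = 2.2039
Cpl = (113.87 - 109.9)/(3*0.91202848) = 1.4510
Cpk = min(Cpu, Cpl) = 1.4510

1.4510


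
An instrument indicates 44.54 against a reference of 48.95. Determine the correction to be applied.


Correction = standard - reading
= 48.95 - 44.54
= 4.4100

4.4100


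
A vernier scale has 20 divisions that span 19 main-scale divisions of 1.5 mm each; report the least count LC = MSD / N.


LC = MSD / n_div
= 1.5 / 20
= 0.0750

0.0750


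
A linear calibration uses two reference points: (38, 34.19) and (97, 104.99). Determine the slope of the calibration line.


slope = (y2 - y1) / (x2 - x1)
= (104.99 - 34.19) / (97 - 38)
= 70.8000 / 59
= 1.2000

1.2000


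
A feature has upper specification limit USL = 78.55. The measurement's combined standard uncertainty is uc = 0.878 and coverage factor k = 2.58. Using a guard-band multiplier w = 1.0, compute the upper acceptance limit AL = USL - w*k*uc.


U = k * uc = 2.58 * 0.878 = 2.26524
guard band g = w * U = 1.0 * 2.26524 = 2.26524
AL = USL - g = 78.55 - 2.26524
AL = 76.2848

76.2848


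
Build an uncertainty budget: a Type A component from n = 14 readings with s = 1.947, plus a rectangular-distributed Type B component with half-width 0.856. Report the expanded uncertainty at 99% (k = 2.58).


u_A = s / sqrt(n) = 1.947 / sqrt(14) = 0.52035764
u_B = half_width / sqrt(3) = 0.856 / sqrt(3) = 0.49421183
uc = sqrt(u_A^2 + u_B^2) = sqrt(0.52035764^2 + 0.49421183^2) = 0.71764713
U = k * uc = 2.58 * 0.71764713
U = 1.8515

1.8515


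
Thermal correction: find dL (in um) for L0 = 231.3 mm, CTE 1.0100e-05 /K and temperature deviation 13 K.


dL = L * alpha * dT
= 231.3 * 1.0100e-05 * 13
= 0.0303697 mm
dL_um = 0.0303697 * 1000 = 30.3697 um

30.3697


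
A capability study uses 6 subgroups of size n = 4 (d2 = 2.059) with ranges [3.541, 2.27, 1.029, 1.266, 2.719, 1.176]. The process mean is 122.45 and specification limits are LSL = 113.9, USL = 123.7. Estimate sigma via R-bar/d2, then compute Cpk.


R_bar = (3.541 + 2.27 + 1.029 + 1.266 + 2.719 + 1.176) / 6 = 2.0001667
sigma = R_bar / d2 = 2.0001667 / 2.059 = 0.97142627
Cp = (USL - LSL)/(6*sigma) = (123.7 - 113.9)/(6*0.97142627) = 1.6814
Cpu = (123.7 - 122.45)/(3*0.97142627) = 0.4289
Cpl = (122.45 - 113.9)/(3*0.97142627) = 2.9338
Cpk = min(Cpu, Cpl) = 0.4289

0.4289


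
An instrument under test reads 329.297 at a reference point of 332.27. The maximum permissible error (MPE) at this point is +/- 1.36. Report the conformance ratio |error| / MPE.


e = indication - reference = 329.297 - 332.27 = -2.9730
|e| = 2.9730
ratio = |e| / MPE = 2.9730 / 1.36
ratio = 2.1860

2.1860


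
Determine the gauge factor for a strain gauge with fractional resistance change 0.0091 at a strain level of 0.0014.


GF = (dR/R) / epsilon
= 0.0091 / 0.0014
= 6.5000

6.5000


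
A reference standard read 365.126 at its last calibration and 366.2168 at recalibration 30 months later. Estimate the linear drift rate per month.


rate = (v2 - v1) / months
= (366.2168 - 365.126) / 30
= 1.0908 / 30
= 0.0364

0.0364


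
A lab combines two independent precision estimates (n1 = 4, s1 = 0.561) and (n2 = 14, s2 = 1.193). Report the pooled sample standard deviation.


s_p = sqrt(((n1-1)*s1^2 + (n2-1)*s2^2) / (n1+n2-2))
numerator = (4-1)*0.561^2 + (14-1)*1.193^2 = 0.944163 + 18.502237 = 19.4464
denominator = 4 + 14 - 2 = 16
s_p^2 = 19.4464 / 16 = 1.2154
s_p = sqrt(1.2154) = 1.1025

1.1025


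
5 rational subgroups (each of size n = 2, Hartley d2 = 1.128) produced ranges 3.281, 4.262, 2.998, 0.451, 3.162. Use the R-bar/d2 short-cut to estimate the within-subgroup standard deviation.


R_bar = (3.281 + 4.262 + 2.998 + 0.451 + 3.162) / 5
R_bar = 14.154 / 5 = 2.8308
sigma_hat = R_bar / d2 = 2.8308 / 1.128 = 2.5096

2.5096


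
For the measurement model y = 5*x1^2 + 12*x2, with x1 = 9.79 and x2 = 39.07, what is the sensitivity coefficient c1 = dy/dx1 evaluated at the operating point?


y = 5*x1^2 + 12*x2
dy/dx1 = 2*5*x1
Evaluate at x1 = 9.79: c1 = 10 * 9.79
c1 = 97.9000

97.9000


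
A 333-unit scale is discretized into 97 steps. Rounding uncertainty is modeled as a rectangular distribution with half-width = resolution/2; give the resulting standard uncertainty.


resolution = range / divisions
resolution = 333 / 97 = 3.4329897
u_res = resolution / (2*sqrt(3))
u_res = 3.4329897 / 3.4641016
u_res = 0.9910

0.9910


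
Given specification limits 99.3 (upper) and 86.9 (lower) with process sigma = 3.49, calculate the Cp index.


Cp = (USL - LSL) / (6 * sigma)
= (99.3 - 86.9) / (6 * 3.49)
= 12.4000 / 20.9400
= 0.5922

0.5922


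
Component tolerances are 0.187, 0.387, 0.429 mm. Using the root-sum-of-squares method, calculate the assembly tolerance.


RSS = sqrt(0.187^2 + 0.387^2 + 0.429^2)
= sqrt(0.368779)
= 0.6073

0.6073


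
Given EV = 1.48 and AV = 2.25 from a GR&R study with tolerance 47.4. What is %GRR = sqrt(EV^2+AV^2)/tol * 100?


GRR = sqrt(EV^2 + AV^2) = sqrt(1.48^2 + 2.25^2) = 2.6931209
%GRR = GRR / tol * 100 = 2.6931209 / 47.4 * 100
%GRR = 5.6817

5.6817


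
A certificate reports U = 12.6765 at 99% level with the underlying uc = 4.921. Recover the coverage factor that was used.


k = U / uc
k = 12.6765 / 4.921
k = 2.576

2.576


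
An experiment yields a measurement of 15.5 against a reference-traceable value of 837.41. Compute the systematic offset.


Systematic error = measured - true
= 15.5 - 837.41
= -821.9100

-821.9100


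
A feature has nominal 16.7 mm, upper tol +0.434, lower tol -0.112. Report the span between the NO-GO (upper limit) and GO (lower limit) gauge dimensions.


GO = nominal - lower_tol (smallest hole = maximum material condition)
GO = 16.7 - 0.112 = 16.588
NO-GO = nominal + upper_tol (largest hole = least material condition)
NO-GO = 16.7 + 0.434 = 17.134
spread = NO-GO - GO = 17.134 - 16.588 = 0.5460

0.5460


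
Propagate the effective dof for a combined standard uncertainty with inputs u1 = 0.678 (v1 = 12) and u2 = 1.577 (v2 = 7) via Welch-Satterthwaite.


uc = sqrt(u1^2 + u2^2) = sqrt(0.678^2 + 1.577^2) = 1.7165701
v_eff = uc^4 / (u1^4/v1 + u2^4/v2)
= 1.7165701^4 / (0.678^4/12 + 1.577^4/7)
= 8.6825276 / 0.90115424
v_eff = 9.6349

9.6349


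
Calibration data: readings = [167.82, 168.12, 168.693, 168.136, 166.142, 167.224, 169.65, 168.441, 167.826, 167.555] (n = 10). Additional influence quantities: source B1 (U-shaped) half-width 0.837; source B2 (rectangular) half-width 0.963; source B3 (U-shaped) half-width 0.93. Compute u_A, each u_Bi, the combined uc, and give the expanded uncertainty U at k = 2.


mean = (167.82 + 168.12 + 168.693 + 168.136 + 166.142 + 167.224 + 169.65 + 168.441 + 167.826 + 167.555) / 10 = 167.9607
s = sqrt(sum((x - mean)^2)/(n-1)) = 0.92674593
u_A = s / sqrt(n) = 0.92674593 / sqrt(10) = 0.2930628
u_B1 = 0.837 / sqrt(2) = 0.59184838
u_B2 = 0.963 / sqrt(3) = 0.55598831
u_B3 = 0.93 / sqrt(2) = 0.65760931
uc = sqrt(0.2930628^2 + 0.59184838^2 + 0.55598831^2 + 0.65760931^2) = 1.0852388
U = k * uc = 2 * 1.0852388
U = 2.1705

2.1705


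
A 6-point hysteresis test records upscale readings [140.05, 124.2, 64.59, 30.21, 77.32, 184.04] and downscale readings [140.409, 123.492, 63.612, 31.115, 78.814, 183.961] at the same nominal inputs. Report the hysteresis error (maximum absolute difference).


|140.05 - 140.409| = 0.3590
|124.2 - 123.492| = 0.7080
|64.59 - 63.612| = 0.9780
|30.21 - 31.115| = 0.9050
|77.32 - 78.814| = 1.4940
|184.04 - 183.961| = 0.0790
hysteresis = max(diffs) = 1.4940

1.4940


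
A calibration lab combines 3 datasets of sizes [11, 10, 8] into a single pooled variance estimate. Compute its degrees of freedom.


nu = sum_i (n_i - 1)
nu = ((11 - 1) + (10 - 1) + (8 - 1))
nu = 10 + 9 + 7
nu = 26

26


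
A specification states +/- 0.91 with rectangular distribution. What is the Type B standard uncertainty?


u_B = half_width / sqrt(3)
u_B = 0.91 / 1.7320508
u_B = 0.5254

0.5254


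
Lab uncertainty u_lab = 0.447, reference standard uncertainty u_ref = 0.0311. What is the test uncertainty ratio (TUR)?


TUR = u_lab / u_ref
= 0.447 / 0.0311
= 14.3730

14.3730


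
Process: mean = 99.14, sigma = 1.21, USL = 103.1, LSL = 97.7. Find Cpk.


Cpu = (USL - mean) / (3*sigma) = (103.1 - 99.14) / (3*1.21) = 1.0909
Cpl = (mean - LSL) / (3*sigma) = (99.14 - 97.7) / (3*1.21) = 0.3967
Cpk = min(Cpu, Cpl) = 0.3967

0.3967


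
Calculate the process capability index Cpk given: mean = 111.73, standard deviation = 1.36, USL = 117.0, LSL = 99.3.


Cpu = (USL - mean) / (3*sigma) = (117.0 - 111.73) / (3*1.36) = 1.2917
Cpl = (mean - LSL) / (3*sigma) = (111.73 - 99.3) / (3*1.36) = 3.0466
Cpk = min(Cpu, Cpl) = 1.2917

1.2917


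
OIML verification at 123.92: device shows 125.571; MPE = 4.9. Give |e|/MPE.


e = indication - reference = 125.571 - 123.92 = 1.6510
|e| = 1.6510
ratio = |e| / MPE = 1.6510 / 4.9
ratio = 0.3369

0.3369


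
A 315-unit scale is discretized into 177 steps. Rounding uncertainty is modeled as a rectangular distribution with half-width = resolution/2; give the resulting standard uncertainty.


resolution = range / divisions
resolution = 315 / 177 = 1.779661
u_res = resolution / (2*sqrt(3))
u_res = 1.779661 / 3.4641016
u_res = 0.5137

0.5137


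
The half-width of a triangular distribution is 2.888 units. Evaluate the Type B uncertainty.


u_B = half_width / sqrt(6)
u_B = 2.888 / 2.4494897
u_B = 1.1790

1.1790


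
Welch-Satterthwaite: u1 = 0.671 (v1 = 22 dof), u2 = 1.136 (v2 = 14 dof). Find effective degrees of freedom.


uc = sqrt(u1^2 + u2^2) = sqrt(0.671^2 + 1.136^2) = 1.3193699
v_eff = uc^4 / (u1^4/v1 + u2^4/v2)
= 1.3193699^4 / (0.671^4/22 + 1.136^4/14)
= 3.0301651 / 0.12817012
v_eff = 23.6417

23.6417


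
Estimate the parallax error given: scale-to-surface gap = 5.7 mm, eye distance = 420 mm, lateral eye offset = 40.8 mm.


error = h * offset / d
= 5.7 * 40.8 / 420
= 0.5537

0.5537


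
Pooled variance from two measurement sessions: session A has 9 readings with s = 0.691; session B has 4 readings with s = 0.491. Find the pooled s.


s_p = sqrt(((n1-1)*s1^2 + (n2-1)*s2^2) / (n1+n2-2))
numerator = (9-1)*0.691^2 + (4-1)*0.491^2 = 3.819848 + 0.723243 = 4.543091
denominator = 9 + 4 - 2 = 11
s_p^2 = 4.543091 / 11 = 0.41300827
s_p = sqrt(0.41300827) = 0.6427

0.6427


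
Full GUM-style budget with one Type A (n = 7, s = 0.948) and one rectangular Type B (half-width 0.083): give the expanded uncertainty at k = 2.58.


u_A = s / sqrt(n) = 0.948 / sqrt(7) = 0.35831032
u_B = half_width / sqrt(3) = 0.083 / sqrt(3) = 0.047920072
uc = sqrt(u_A^2 + u_B^2) = sqrt(0.35831032^2 + 0.047920072^2) = 0.36150051
U = k * uc = 2.58 * 0.36150051
U = 0.9327

0.9327


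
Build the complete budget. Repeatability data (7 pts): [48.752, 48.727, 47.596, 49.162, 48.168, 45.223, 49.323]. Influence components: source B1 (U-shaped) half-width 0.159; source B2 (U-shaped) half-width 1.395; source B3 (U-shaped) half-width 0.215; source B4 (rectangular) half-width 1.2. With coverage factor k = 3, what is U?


mean = (48.752 + 48.727 + 47.596 + 49.162 + 48.168 + 45.223 + 49.323) / 7 = 48.13585714
s = sqrt(sum((x - mean)^2)/(n-1)) = 1.4123606
u_A = s / sqrt(n) = 1.4123606 / sqrt(7) = 0.53382213
u_B1 = 0.159 / sqrt(2) = 0.11242998
u_B2 = 1.395 / sqrt(2) = 0.98641396
u_B3 = 0.215 / sqrt(2) = 0.15202796
u_B4 = 1.2 / sqrt(3) = 0.69282032
uc = sqrt(0.53382213^2 + 0.11242998^2 + 0.98641396^2 + 0.15202796^2 + 0.69282032^2) = 1.3318151
U = k * uc = 3 * 1.3318151
U = 3.9954

3.9954


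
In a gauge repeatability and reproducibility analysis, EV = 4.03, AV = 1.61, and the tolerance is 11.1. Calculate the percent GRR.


GRR = sqrt(EV^2 + AV^2) = sqrt(4.03^2 + 1.61^2) = 4.3397005
%GRR = GRR / tol * 100 = 4.3397005 / 11.1 * 100
%GRR = 39.0964

39.0964


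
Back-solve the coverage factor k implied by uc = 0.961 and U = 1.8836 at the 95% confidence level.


k = U / uc
k = 1.8836 / 0.961
k = 1.96

1.96


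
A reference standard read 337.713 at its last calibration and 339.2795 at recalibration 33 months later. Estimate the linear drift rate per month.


rate = (v2 - v1) / months
= (339.2795 - 337.713) / 33
= 1.5665 / 33
= 0.0475

0.0475


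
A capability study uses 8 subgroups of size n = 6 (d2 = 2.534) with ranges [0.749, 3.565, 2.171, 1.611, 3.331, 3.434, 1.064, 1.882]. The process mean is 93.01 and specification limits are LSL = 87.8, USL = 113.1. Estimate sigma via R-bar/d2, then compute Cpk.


R_bar = (0.749 + 3.565 + 2.171 + 1.611 + 3.331 + 3.434 + 1.064 + 1.882) / 8 = 2.225875
sigma = R_bar / d2 = 2.225875 / 2.534 = 0.87840371
Cp = (USL - LSL)/(6*sigma) = (113.1 - 87.8)/(6*0.87840371) = 4.8004
Cpu = (113.1 - 93.01)/(3*0.87840371) = 7.6237
Cpl = (93.01 - 87.8)/(3*0.87840371) = 1.9771
Cpk = min(Cpu, Cpl) = 1.9771

1.9771


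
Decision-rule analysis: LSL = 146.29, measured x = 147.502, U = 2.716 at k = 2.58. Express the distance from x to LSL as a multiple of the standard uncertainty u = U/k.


u = U / k = 2.716 / 2.58 = 1.0527132
margin = |LSL - x| = |146.29 - 147.502| = 1.212
z = margin / u = 1.212 / 1.0527132
z = 1.1513

1.1513


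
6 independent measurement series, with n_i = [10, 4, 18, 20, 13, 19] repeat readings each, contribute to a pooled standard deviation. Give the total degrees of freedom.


nu = sum_i (n_i - 1)
nu = ((10 - 1) + (4 - 1) + (18 - 1) + (20 - 1) + (13 - 1) + (19 - 1))
nu = 9 + 3 + 17 + 19 + 12 + 18
nu = 78

78


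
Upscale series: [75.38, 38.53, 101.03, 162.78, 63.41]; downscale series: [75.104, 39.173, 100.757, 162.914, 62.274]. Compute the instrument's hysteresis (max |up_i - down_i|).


|75.38 - 75.104| = 0.2760
|38.53 - 39.173| = 0.6430
|101.03 - 100.757| = 0.2730
|162.78 - 162.914| = 0.1340
|63.41 - 62.274| = 1.1360
hysteresis = max(diffs) = 1.1360

1.1360


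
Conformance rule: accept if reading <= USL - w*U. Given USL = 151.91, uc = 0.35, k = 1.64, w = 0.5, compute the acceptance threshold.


U = k * uc = 1.64 * 0.35 = 0.574
guard band g = w * U = 0.5 * 0.574 = 0.287
AL = USL - g = 151.91 - 0.287
AL = 151.6230

151.6230


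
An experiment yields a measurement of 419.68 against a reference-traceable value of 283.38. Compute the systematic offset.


Systematic error = measured - true
= 419.68 - 283.38
= 136.3000

136.3000


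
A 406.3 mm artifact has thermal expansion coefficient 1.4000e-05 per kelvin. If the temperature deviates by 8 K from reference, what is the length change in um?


dL = L * alpha * dT
= 406.3 * 1.4000e-05 * 8
= 0.0455056 mm
dL_um = 0.0455056 * 1000 = 45.5056 um

45.5056


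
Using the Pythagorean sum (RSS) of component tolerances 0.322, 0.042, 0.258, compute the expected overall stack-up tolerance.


RSS = sqrt(0.322^2 + 0.042^2 + 0.258^2)
= sqrt(0.172012)
= 0.4147

0.4147


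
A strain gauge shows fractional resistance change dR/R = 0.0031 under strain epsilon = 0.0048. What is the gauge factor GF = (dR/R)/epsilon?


GF = (dR/R) / epsilon
= 0.0031 / 0.0048
= 0.6458

0.6458


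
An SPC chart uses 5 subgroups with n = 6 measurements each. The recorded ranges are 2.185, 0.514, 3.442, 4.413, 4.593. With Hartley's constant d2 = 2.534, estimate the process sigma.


R_bar = (2.185 + 0.514 + 3.442 + 4.413 + 4.593) / 5
R_bar = 15.147 / 5 = 3.0294
sigma_hat = R_bar / d2 = 3.0294 / 2.534 = 1.1955

1.1955


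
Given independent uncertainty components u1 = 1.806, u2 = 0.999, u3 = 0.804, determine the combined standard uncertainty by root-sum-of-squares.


uc = sqrt(1.806^2 + 0.999^2 + 0.804^2)
uc = sqrt(4.906053)
uc = 2.2150

2.2150


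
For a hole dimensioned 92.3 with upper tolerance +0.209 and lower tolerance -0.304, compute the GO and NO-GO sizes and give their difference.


GO = nominal - lower_tol (smallest hole = maximum material condition)
GO = 92.3 - 0.304 = 91.996
NO-GO = nominal + upper_tol (largest hole = least material condition)
NO-GO = 92.3 + 0.209 = 92.509
spread = NO-GO - GO = 92.509 - 91.996 = 0.5130

0.5130


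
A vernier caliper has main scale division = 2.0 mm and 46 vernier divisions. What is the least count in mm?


LC = MSD / n_div
= 2.0 / 46
= 0.0435

0.0435


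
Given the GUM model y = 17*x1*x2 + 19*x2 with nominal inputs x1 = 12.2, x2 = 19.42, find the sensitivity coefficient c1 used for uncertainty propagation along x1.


y = 17*x1*x2 + 19*x2
dy/dx1 = 17*x2
Evaluate at x2 = 19.42: c1 = 17 * 19.42
c1 = 330.1400

330.1400


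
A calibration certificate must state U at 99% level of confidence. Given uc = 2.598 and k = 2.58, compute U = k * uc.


U = k * uc
U = 2.58 * 2.598
U = 6.7028

6.7028


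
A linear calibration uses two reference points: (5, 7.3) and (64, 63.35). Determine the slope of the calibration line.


slope = (y2 - y1) / (x2 - x1)
= (63.35 - 7.3) / (64 - 5)
= 56.0500 / 59
= 0.9500

0.9500


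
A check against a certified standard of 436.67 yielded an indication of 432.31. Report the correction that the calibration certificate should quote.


Correction = standard - reading
= 436.67 - 432.31
= 4.3600

4.3600


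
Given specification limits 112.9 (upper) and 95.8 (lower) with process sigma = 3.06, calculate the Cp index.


Cp = (USL - LSL) / (6 * sigma)
= (112.9 - 95.8) / (6 * 3.06)
= 17.1000 / 18.3600
= 0.9314

0.9314


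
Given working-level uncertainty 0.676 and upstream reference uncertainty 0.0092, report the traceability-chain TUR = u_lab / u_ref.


TUR = u_lab / u_ref
= 0.676 / 0.0092
= 73.4783

73.4783


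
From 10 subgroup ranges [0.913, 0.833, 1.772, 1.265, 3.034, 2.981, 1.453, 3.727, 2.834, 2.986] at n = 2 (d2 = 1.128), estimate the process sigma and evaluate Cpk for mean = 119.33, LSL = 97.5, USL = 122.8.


R_bar = (0.913 + 0.833 + 1.772 + 1.265 + 3.034 + 2.981 + 1.453 + 3.727 + 2.834 + 2.986) / 10 = 2.1798
sigma = R_bar / d2 = 2.1798 / 1.128 = 1.9324468
Cp = (USL - LSL)/(6*sigma) = (122.8 - 97.5)/(6*1.9324468) = 2.1820
Cpu = (122.8 - 119.33)/(3*1.9324468) = 0.5986
Cpl = (119.33 - 97.5)/(3*1.9324468) = 3.7655
Cpk = min(Cpu, Cpl) = 0.5986

0.5986


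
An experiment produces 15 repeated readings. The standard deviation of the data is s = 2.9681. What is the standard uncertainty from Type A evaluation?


u_A = s / sqrt(n)
u_A = 2.9681 / sqrt(15)
u_A = 2.9681 / 3.8729833
u_A = 0.7664

0.7664


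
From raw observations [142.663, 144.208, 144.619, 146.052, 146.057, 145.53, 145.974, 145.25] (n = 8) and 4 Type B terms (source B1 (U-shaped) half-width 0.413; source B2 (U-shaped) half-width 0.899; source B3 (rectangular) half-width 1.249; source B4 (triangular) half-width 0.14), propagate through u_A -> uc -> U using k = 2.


mean = (142.663 + 144.208 + 144.619 + 146.052 + 146.057 + 145.53 + 145.974 + 145.25) / 8 = 145.044125
s = sqrt(sum((x - mean)^2)/(n-1)) = 1.179252
u_A = s / sqrt(n) = 1.179252 / sqrt(8) = 0.41692854
u_B1 = 0.413 / sqrt(2) = 0.2920351
u_B2 = 0.899 / sqrt(2) = 0.635689
u_B3 = 1.249 / sqrt(3) = 0.72111049
u_B4 = 0.14 / sqrt(6) = 0.057154761
uc = sqrt(0.41692854^2 + 0.2920351^2 + 0.635689^2 + 0.72111049^2 + 0.057154761^2) = 1.0892573
U = k * uc = 2 * 1.0892573
U = 2.1785

2.1785


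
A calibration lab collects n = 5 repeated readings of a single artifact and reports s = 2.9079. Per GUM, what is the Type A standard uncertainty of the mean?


u_A = s / sqrt(n)
u_A = 2.9079 / sqrt(5)
u_A = 2.9079 / 2.236068
u_A = 1.3005

1.3005


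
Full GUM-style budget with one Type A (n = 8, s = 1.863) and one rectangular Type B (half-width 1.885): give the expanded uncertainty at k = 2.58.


u_A = s / sqrt(n) = 1.863 / sqrt(8) = 0.65866997
u_B = half_width / sqrt(3) = 1.885 / sqrt(3) = 1.0883053
uc = sqrt(u_A^2 + u_B^2) = sqrt(0.65866997^2 + 1.0883053^2) = 1.2721063
U = k * uc = 2.58 * 1.2721063
U = 3.2820

3.2820


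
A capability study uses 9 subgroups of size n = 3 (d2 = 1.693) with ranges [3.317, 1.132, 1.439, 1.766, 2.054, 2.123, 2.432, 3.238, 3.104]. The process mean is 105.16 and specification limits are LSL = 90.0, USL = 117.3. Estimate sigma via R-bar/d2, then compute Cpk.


R_bar = (3.317 + 1.132 + 1.439 + 1.766 + 2.054 + 2.123 + 2.432 + 3.238 + 3.104) / 9 = 2.2894444
sigma = R_bar / d2 = 2.2894444 / 1.693 = 1.3523003
Cp = (USL - LSL)/(6*sigma) = (117.3 - 90.0)/(6*1.3523003) = 3.3646
Cpu = (117.3 - 105.16)/(3*1.3523003) = 2.9924
Cpl = (105.16 - 90.0)/(3*1.3523003) = 3.7368
Cpk = min(Cpu, Cpl) = 2.9924

2.9924


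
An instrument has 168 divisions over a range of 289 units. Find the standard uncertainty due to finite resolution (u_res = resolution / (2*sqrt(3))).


resolution = range / divisions
resolution = 289 / 168 = 1.7202381
u_res = resolution / (2*sqrt(3))
u_res = 1.7202381 / 3.4641016
u_res = 0.4966

0.4966


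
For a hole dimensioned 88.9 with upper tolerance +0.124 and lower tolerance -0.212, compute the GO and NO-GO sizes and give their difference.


GO = nominal - lower_tol (smallest hole = maximum material condition)
GO = 88.9 - 0.212 = 88.688
NO-GO = nominal + upper_tol (largest hole = least material condition)
NO-GO = 88.9 + 0.124 = 89.024
spread = NO-GO - GO = 89.024 - 88.688 = 0.3360

0.3360


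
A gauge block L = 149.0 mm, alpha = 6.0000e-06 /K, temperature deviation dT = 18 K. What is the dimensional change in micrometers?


dL = L * alpha * dT
= 149.0 * 6.0000e-06 * 18
= 0.0160920 mm
dL_um = 0.0160920 * 1000 = 16.0920 um

16.0920


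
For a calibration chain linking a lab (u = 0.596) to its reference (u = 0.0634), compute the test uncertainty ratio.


TUR = u_lab / u_ref
= 0.596 / 0.0634
= 9.4006

9.4006


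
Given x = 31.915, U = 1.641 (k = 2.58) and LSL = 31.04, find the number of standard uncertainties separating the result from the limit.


u = U / k = 1.641 / 2.58 = 0.63604651
margin = |LSL - x| = |31.04 - 31.915| = 0.875
z = margin / u = 0.875 / 0.63604651
z = 1.3757

1.3757


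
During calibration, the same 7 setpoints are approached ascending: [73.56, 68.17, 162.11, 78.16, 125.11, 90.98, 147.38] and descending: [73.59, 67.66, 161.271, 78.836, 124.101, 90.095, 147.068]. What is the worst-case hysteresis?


|73.56 - 73.59| = 0.0300
|68.17 - 67.66| = 0.5100
|162.11 - 161.271| = 0.8390
|78.16 - 78.836| = 0.6760
|125.11 - 124.101| = 1.0090
|90.98 - 90.095| = 0.8850
|147.38 - 147.068| = 0.3120
hysteresis = max(diffs) = 1.0090

1.0090


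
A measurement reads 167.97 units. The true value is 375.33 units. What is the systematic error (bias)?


Systematic error = measured - true
= 167.97 - 375.33
= -207.3600

-207.3600


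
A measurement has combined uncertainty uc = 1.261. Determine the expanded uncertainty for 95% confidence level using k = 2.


U = k * uc
U = 2 * 1.261
U = 2.5220

2.5220


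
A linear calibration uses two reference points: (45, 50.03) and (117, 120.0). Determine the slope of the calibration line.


slope = (y2 - y1) / (x2 - x1)
= (120.0 - 50.03) / (117 - 45)
= 69.9700 / 72
= 0.9718

0.9718


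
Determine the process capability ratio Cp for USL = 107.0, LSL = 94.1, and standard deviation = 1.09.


Cp = (USL - LSL) / (6 * sigma)
= (107.0 - 94.1) / (6 * 1.09)
= 12.9000 / 6.5400
= 1.9725

1.9725


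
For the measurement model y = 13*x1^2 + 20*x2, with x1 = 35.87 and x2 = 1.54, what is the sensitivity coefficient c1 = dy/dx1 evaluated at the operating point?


y = 13*x1^2 + 20*x2
dy/dx1 = 2*13*x1
Evaluate at x1 = 35.87: c1 = 26 * 35.87
c1 = 932.6200

932.6200


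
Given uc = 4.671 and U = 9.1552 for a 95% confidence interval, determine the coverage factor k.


k = U / uc
k = 9.1552 / 4.671
k = 1.96

1.96


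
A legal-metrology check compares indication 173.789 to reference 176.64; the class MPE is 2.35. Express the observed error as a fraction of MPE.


e = indication - reference = 173.789 - 176.64 = -2.8510
|e| = 2.8510
ratio = |e| / MPE = 2.8510 / 2.35
ratio = 1.2132

1.2132


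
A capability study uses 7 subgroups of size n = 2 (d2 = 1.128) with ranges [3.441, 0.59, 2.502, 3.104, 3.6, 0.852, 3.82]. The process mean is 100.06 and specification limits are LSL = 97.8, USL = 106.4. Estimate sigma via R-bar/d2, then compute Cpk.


R_bar = (3.441 + 0.59 + 2.502 + 3.104 + 3.6 + 0.852 + 3.82) / 7 = 2.5584286
sigma = R_bar / d2 = 2.5584286 / 1.128 = 2.2681105
Cp = (USL - LSL)/(6*sigma) = (106.4 - 97.8)/(6*2.2681105) = 0.6320
Cpu = (106.4 - 100.06)/(3*2.2681105) = 0.9318
Cpl = (100.06 - 97.8)/(3*2.2681105) = 0.3321
Cpk = min(Cpu, Cpl) = 0.3321

0.3321


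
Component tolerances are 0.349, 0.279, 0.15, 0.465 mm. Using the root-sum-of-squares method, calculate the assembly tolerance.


RSS = sqrt(0.349^2 + 0.279^2 + 0.15^2 + 0.465^2)
= sqrt(0.438367)
= 0.6621

0.6621


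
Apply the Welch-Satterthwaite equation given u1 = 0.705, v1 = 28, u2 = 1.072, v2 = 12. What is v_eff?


uc = sqrt(u1^2 + u2^2) = sqrt(0.705^2 + 1.072^2) = 1.2830468
v_eff = uc^4 / (u1^4/v1 + u2^4/v2)
= 1.2830468^4 / (0.705^4/28 + 1.072^4/12)
= 2.7100044 / 0.11887463
v_eff = 22.7972

22.7972


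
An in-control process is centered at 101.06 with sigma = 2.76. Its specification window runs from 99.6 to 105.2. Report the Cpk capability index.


Cpu = (USL - mean) / (3*sigma) = (105.2 - 101.06) / (3*2.76) = 0.5000
Cpl = (mean - LSL) / (3*sigma) = (101.06 - 99.6) / (3*2.76) = 0.1763
Cpk = min(Cpu, Cpl) = 0.1763

0.1763


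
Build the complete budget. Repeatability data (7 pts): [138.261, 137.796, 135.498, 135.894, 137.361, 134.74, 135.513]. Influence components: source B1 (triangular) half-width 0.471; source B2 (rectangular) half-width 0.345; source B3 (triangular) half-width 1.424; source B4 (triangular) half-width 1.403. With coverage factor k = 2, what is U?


mean = (138.261 + 137.796 + 135.498 + 135.894 + 137.361 + 134.74 + 135.513) / 7 = 136.4375714
s = sqrt(sum((x - mean)^2)/(n-1)) = 1.3501719
u_A = s / sqrt(n) = 1.3501719 / sqrt(7) = 0.51031701
u_B1 = 0.471 / sqrt(6) = 0.19228494
u_B2 = 0.345 / sqrt(3) = 0.19918584
u_B3 = 1.424 / sqrt(6) = 0.58134557
u_B4 = 1.403 / sqrt(6) = 0.57277235
uc = sqrt(0.51031701^2 + 0.19228494^2 + 0.19918584^2 + 0.58134557^2 + 0.57277235^2) = 1.0015502
U = k * uc = 2 * 1.0015502
U = 2.0031

2.0031


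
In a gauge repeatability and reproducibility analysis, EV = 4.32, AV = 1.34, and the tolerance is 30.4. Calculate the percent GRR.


GRR = sqrt(EV^2 + AV^2) = sqrt(4.32^2 + 1.34^2) = 4.5230521
%GRR = GRR / tol * 100 = 4.5230521 / 30.4 * 100
%GRR = 14.8785

14.8785


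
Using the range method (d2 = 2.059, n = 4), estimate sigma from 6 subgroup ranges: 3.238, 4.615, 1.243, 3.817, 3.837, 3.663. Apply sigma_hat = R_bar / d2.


R_bar = (3.238 + 4.615 + 1.243 + 3.817 + 3.837 + 3.663) / 6
R_bar = 20.413 / 6 = 3.4021667
sigma_hat = R_bar / d2 = 3.4021667 / 2.059 = 1.6523

1.6523


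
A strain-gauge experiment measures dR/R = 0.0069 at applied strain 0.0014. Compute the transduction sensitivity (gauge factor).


GF = (dR/R) / epsilon
= 0.0069 / 0.0014
= 4.9286

4.9286


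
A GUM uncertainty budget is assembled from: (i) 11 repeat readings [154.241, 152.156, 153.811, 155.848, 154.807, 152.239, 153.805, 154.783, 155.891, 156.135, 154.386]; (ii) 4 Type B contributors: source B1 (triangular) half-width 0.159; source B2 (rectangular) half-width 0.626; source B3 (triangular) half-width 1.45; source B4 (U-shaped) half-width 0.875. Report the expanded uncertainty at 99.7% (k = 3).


mean = (154.241 + 152.156 + 153.811 + 155.848 + 154.807 + 152.239 + 153.805 + 154.783 + 155.891 + 156.135 + 154.386) / 11 = 154.3729091
s = sqrt(sum((x - mean)^2)/(n-1)) = 1.344104
u_A = s / sqrt(n) = 1.344104 / sqrt(11) = 0.4052626
u_B1 = 0.159 / sqrt(6) = 0.064911478
u_B2 = 0.626 / sqrt(3) = 0.36142127
u_B3 = 1.45 / sqrt(6) = 0.59196002
u_B4 = 0.875 / sqrt(2) = 0.61871843
uc = sqrt(0.4052626^2 + 0.064911478^2 + 0.36142127^2 + 0.59196002^2 + 0.61871843^2) = 1.0160245
U = k * uc = 3 * 1.0160245
U = 3.0481

3.0481


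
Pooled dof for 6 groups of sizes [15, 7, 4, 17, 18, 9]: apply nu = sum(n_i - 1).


nu = sum_i (n_i - 1)
nu = ((15 - 1) + (7 - 1) + (4 - 1) + (17 - 1) + (18 - 1) + (9 - 1))
nu = 14 + 6 + 3 + 16 + 17 + 8
nu = 64

64


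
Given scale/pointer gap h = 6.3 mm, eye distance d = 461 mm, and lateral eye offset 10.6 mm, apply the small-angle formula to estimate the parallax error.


error = h * offset / d
= 6.3 * 10.6 / 461
= 0.1449

0.1449


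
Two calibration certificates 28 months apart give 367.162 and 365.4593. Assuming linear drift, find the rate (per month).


rate = (v2 - v1) / months
= (365.4593 - 367.162) / 28
= -1.7027 / 28
= -0.0608

-0.0608


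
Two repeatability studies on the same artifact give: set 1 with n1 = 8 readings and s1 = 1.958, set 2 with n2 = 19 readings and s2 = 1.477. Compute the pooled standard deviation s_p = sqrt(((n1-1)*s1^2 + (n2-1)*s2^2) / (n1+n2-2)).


s_p = sqrt(((n1-1)*s1^2 + (n2-1)*s2^2) / (n1+n2-2))
numerator = (8-1)*1.958^2 + (19-1)*1.477^2 = 26.836348 + 39.267522 = 66.10387
denominator = 8 + 19 - 2 = 25
s_p^2 = 66.10387 / 25 = 2.6441548
s_p = sqrt(2.6441548) = 1.6261

1.6261


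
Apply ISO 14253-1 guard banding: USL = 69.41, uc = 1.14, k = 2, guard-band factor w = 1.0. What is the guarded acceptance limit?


U = k * uc = 2 * 1.14 = 2.28
guard band g = w * U = 1.0 * 2.28 = 2.28
AL = USL - g = 69.41 - 2.28
AL = 67.1300

67.1300


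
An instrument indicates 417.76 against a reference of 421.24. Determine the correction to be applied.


Correction = standard - reading
= 421.24 - 417.76
= 3.4800

3.4800


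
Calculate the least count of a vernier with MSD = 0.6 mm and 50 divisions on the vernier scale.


LC = MSD / n_div
= 0.6 / 50
= 0.0120

0.0120


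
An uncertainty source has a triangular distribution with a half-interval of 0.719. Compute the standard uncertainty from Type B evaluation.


u_B = half_width / sqrt(6)
u_B = 0.719 / 2.4494897
u_B = 0.2935

0.2935


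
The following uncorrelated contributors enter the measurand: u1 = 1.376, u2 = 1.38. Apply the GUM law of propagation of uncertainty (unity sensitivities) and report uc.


uc = sqrt(1.376^2 + 1.38^2)
uc = sqrt(3.797776)
uc = 1.9488

1.9488


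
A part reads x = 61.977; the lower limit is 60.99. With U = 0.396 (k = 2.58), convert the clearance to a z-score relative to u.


u = U / k = 0.396 / 2.58 = 0.15348837
margin = |LSL - x| = |60.99 - 61.977| = 0.987
z = margin / u = 0.987 / 0.15348837
z = 6.4305

6.4305


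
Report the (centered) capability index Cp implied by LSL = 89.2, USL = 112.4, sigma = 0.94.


Cp = (USL - LSL) / (6 * sigma)
= (112.4 - 89.2) / (6 * 0.94)
= 23.2000 / 5.6400
= 4.1135

4.1135


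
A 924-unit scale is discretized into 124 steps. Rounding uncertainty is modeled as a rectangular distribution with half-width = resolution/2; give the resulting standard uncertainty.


resolution = range / divisions
resolution = 924 / 124 = 7.4516129
u_res = resolution / (2*sqrt(3))
u_res = 7.4516129 / 3.4641016
u_res = 2.1511

2.1511


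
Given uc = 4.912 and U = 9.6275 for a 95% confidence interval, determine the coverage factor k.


k = U / uc
k = 9.6275 / 4.912
k = 1.96

1.96


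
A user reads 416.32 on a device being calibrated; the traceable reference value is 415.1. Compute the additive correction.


Correction = standard - reading
= 415.1 - 416.32
= -1.2200

-1.2200


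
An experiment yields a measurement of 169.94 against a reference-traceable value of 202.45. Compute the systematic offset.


Systematic error = measured - true
= 169.94 - 202.45
= -32.5100

-32.5100


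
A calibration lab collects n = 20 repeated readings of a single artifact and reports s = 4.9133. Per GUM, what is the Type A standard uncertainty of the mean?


u_A = s / sqrt(n)
u_A = 4.9133 / sqrt(20)
u_A = 4.9133 / 4.472136
u_A = 1.0986

1.0986
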